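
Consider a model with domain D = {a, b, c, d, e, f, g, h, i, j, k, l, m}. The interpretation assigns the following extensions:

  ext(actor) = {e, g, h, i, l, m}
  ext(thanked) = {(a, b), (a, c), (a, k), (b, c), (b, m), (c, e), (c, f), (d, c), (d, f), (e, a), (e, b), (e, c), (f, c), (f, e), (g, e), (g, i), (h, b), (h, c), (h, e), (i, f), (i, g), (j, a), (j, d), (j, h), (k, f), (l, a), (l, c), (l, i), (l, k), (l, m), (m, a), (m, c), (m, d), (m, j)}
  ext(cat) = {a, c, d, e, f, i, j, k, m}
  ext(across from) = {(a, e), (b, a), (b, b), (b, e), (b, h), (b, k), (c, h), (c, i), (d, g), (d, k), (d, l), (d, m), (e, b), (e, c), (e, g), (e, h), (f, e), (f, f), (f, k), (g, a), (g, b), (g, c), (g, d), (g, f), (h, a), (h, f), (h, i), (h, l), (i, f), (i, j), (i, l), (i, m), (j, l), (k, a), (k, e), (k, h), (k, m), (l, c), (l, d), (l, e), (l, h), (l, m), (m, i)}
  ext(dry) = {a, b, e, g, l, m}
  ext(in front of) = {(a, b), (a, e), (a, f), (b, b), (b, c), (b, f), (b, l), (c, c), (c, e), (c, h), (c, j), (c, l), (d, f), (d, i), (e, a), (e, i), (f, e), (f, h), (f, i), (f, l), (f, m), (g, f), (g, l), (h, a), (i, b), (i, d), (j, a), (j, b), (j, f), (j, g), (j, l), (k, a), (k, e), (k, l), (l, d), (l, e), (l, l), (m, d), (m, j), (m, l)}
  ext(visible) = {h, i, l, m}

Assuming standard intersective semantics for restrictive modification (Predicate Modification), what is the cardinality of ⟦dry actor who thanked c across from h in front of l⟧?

1

⟦who thanked c⟧ = {x : ⟨x, c⟩ ∈ ⟦thanked⟧} = {a, b, d, e, f, h, l, m}
⟦across from h⟧ = {x : ⟨x, h⟩ ∈ ⟦across from⟧} = {b, c, e, k, l}
⟦in front of l⟧ = {x : ⟨x, l⟩ ∈ ⟦in front of⟧} = {b, c, f, g, j, k, l, m}
⟦actor⟧ = {e, g, h, i, l, m}
… ∩ ⟦who thanked c⟧ = {e, g, h, i, l, m} ∩ {a, b, d, e, f, h, l, m} = {e, h, l, m}
… ∩ ⟦across from h⟧ = {e, h, l, m} ∩ {b, c, e, k, l} = {e, l}
… ∩ ⟦in front of l⟧ = {e, l} ∩ {b, c, f, g, j, k, l, m} = {l}
… ∩ ⟦dry⟧ = {l} ∩ {a, b, e, g, l, m} = {l}
⟦dry actor who thanked c across from h in front of l⟧ = {l}, so the cardinality is 1.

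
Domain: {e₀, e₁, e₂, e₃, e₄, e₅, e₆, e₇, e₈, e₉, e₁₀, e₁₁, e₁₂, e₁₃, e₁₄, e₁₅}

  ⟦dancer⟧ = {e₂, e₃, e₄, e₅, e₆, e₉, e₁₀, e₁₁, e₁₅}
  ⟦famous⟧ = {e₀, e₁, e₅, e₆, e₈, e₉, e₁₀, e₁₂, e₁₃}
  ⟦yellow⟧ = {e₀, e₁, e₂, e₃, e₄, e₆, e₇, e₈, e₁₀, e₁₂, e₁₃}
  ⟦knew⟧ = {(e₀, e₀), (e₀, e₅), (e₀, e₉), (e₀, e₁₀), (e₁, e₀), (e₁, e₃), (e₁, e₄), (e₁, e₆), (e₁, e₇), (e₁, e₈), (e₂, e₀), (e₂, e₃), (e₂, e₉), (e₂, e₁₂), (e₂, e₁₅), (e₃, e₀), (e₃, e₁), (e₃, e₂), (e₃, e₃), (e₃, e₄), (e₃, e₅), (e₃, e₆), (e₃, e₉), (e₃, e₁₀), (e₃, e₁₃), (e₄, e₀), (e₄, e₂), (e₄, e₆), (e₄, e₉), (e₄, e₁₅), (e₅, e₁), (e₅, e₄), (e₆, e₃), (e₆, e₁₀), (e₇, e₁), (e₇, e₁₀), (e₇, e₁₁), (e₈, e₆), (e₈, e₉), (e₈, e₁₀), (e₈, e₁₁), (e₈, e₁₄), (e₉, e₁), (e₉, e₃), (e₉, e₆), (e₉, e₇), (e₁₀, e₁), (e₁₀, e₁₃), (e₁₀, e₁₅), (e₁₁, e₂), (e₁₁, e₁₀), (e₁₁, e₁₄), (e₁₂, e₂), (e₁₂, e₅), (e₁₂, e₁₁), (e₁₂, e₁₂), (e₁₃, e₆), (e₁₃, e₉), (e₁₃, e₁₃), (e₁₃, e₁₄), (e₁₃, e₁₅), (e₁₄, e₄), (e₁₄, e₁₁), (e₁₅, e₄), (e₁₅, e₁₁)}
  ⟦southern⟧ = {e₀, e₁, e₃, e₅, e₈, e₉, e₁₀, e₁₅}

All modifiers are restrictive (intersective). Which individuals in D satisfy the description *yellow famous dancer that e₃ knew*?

⟦that e₃ knew⟧ = {x : ⟨e₃, x⟩ ∈ ⟦knew⟧} = {e₀, e₁, e₂, e₃, e₄, e₅, e₆, e₉, e₁₀, e₁₃}
⟦dancer⟧ = {e₂, e₃, e₄, e₅, e₆, e₉, e₁₀, e₁₁, e₁₅}
… ∩ ⟦that e₃ knew⟧ = {e₂, e₃, e₄, e₅, e₆, e₉, e₁₀, e₁₁, e₁₅} ∩ {e₀, e₁, e₂, e₃, e₄, e₅, e₆, e₉, e₁₀, e₁₃} = {e₂, e₃, e₄, e₅, e₆, e₉, e₁₀}
… ∩ ⟦yellow⟧ = {e₂, e₃, e₄, e₅, e₆, e₉, e₁₀} ∩ {e₀, e₁, e₂, e₃, e₄, e₆, e₇, e₈, e₁₀, e₁₂, e₁₃} = {e₂, e₃, e₄, e₆, e₁₀}
… ∩ ⟦famous⟧ = {e₂, e₃, e₄, e₆, e₁₀} ∩ {e₀, e₁, e₅, e₆, e₈, e₉, e₁₀, e₁₂, e₁₃} = {e₆, e₁₀}
So ⟦yellow famous dancer that e₃ knew⟧ = {e₆, e₁₀}.

{e₆, e₁₀}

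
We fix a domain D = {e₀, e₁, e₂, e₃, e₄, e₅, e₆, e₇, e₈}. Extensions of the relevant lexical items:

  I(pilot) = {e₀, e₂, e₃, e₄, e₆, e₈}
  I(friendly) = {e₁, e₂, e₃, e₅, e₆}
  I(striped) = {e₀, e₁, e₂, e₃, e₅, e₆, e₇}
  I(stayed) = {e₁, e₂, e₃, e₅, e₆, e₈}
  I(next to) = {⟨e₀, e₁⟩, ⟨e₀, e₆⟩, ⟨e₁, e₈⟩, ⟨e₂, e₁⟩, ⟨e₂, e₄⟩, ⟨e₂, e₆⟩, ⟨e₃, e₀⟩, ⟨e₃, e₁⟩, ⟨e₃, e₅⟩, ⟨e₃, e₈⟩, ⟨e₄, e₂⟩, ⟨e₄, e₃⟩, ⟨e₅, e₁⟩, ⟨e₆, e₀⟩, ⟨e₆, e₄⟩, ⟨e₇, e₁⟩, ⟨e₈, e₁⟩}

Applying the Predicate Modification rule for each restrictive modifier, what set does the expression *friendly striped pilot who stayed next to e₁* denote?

⟦who stayed⟧ = ⟦stayed⟧ = {e₁, e₂, e₃, e₅, e₆, e₈}
⟦next to e₁⟧ = {x : ⟨x, e₁⟩ ∈ ⟦next to⟧} = {e₀, e₂, e₃, e₅, e₇, e₈}
⟦pilot⟧ = {e₀, e₂, e₃, e₄, e₆, e₈}
… ∩ ⟦who stayed⟧ = {e₀, e₂, e₃, e₄, e₆, e₈} ∩ {e₁, e₂, e₃, e₅, e₆, e₈} = {e₂, e₃, e₆, e₈}
… ∩ ⟦next to e₁⟧ = {e₂, e₃, e₆, e₈} ∩ {e₀, e₂, e₃, e₅, e₇, e₈} = {e₂, e₃, e₈}
… ∩ ⟦friendly⟧ = {e₂, e₃, e₈} ∩ {e₁, e₂, e₃, e₅, e₆} = {e₂, e₃}
… ∩ ⟦striped⟧ = {e₂, e₃} ∩ {e₀, e₁, e₂, e₃, e₅, e₆, e₇} = {e₂, e₃}
So ⟦friendly striped pilot who stayed next to e₁⟧ = {e₂, e₃}.

{e₂, e₃}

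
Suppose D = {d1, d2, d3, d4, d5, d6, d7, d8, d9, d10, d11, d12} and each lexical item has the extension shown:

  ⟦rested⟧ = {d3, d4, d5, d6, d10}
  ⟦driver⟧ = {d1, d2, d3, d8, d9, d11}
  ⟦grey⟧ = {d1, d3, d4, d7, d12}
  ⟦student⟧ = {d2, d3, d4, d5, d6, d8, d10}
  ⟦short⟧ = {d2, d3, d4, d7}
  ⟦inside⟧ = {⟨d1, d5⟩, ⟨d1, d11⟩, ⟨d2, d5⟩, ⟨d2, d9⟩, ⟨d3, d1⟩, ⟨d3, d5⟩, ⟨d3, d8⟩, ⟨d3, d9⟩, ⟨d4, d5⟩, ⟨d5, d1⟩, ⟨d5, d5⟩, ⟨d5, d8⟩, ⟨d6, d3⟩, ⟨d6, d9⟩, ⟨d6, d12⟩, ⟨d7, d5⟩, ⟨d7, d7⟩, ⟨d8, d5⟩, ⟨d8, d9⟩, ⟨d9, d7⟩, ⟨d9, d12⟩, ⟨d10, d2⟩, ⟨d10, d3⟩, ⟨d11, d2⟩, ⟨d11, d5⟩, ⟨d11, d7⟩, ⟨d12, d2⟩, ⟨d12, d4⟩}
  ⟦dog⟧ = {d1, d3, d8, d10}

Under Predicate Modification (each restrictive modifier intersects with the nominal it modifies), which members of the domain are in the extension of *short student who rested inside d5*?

⟦who rested⟧ = ⟦rested⟧ = {d3, d4, d5, d6, d10}
⟦inside d5⟧ = {x : ⟨x, d5⟩ ∈ ⟦inside⟧} = {d1, d2, d3, d4, d5, d7, d8, d11}
⟦student⟧ = {d2, d3, d4, d5, d6, d8, d10}
… ∩ ⟦who rested⟧ = {d2, d3, d4, d5, d6, d8, d10} ∩ {d3, d4, d5, d6, d10} = {d3, d4, d5, d6, d10}
… ∩ ⟦inside d5⟧ = {d3, d4, d5, d6, d10} ∩ {d1, d2, d3, d4, d5, d7, d8, d11} = {d3, d4, d5}
… ∩ ⟦short⟧ = {d3, d4, d5} ∩ {d2, d3, d4, d7} = {d3, d4}
So ⟦short student who rested inside d5⟧ = {d3, d4}.

{d3, d4}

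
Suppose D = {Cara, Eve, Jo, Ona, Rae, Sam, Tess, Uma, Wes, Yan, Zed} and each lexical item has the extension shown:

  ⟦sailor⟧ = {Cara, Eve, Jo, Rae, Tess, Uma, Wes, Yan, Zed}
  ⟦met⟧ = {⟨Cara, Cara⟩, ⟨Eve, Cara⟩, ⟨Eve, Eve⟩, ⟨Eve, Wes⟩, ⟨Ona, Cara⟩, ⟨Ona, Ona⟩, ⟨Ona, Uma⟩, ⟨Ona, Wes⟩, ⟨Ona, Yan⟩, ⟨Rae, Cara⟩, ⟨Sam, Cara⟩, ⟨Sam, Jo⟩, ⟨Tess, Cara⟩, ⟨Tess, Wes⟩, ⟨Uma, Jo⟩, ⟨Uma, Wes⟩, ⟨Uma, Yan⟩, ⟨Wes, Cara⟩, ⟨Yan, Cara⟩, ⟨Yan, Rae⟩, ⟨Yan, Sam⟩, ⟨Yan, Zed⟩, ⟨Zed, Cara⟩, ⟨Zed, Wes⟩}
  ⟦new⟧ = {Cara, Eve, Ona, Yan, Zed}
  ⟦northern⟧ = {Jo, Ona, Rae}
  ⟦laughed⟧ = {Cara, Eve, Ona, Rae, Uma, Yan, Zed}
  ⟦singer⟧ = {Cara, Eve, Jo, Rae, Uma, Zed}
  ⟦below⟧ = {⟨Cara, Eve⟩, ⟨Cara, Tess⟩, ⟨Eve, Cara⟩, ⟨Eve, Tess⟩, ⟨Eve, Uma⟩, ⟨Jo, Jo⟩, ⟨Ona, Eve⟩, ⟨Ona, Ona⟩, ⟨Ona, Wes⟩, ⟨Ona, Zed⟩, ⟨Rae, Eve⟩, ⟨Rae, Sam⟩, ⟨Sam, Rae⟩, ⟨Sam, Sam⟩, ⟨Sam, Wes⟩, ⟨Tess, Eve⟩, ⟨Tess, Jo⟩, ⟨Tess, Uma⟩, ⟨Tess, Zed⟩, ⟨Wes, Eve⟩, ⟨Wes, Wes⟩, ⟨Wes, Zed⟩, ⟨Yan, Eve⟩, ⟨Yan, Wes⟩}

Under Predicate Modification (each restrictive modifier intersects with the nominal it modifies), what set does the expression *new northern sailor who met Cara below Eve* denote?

∅

⟦who met Cara⟧ = {x : ⟨x, Cara⟩ ∈ ⟦met⟧} = {Cara, Eve, Ona, Rae, Sam, Tess, Wes, Yan, Zed}
⟦below Eve⟧ = {x : ⟨x, Eve⟩ ∈ ⟦below⟧} = {Cara, Ona, Rae, Tess, Wes, Yan}
⟦sailor⟧ = {Cara, Eve, Jo, Rae, Tess, Uma, Wes, Yan, Zed}
… ∩ ⟦who met Cara⟧ = {Cara, Eve, Jo, Rae, Tess, Uma, Wes, Yan, Zed} ∩ {Cara, Eve, Ona, Rae, Sam, Tess, Wes, Yan, Zed} = {Cara, Eve, Rae, Tess, Wes, Yan, Zed}
… ∩ ⟦below Eve⟧ = {Cara, Eve, Rae, Tess, Wes, Yan, Zed} ∩ {Cara, Ona, Rae, Tess, Wes, Yan} = {Cara, Rae, Tess, Wes, Yan}
… ∩ ⟦new⟧ = {Cara, Rae, Tess, Wes, Yan} ∩ {Cara, Eve, Ona, Yan, Zed} = {Cara, Yan}
… ∩ ⟦northern⟧ = {Cara, Yan} ∩ {Jo, Ona, Rae} = ∅
So ⟦new northern sailor who met Cara below Eve⟧ = ∅.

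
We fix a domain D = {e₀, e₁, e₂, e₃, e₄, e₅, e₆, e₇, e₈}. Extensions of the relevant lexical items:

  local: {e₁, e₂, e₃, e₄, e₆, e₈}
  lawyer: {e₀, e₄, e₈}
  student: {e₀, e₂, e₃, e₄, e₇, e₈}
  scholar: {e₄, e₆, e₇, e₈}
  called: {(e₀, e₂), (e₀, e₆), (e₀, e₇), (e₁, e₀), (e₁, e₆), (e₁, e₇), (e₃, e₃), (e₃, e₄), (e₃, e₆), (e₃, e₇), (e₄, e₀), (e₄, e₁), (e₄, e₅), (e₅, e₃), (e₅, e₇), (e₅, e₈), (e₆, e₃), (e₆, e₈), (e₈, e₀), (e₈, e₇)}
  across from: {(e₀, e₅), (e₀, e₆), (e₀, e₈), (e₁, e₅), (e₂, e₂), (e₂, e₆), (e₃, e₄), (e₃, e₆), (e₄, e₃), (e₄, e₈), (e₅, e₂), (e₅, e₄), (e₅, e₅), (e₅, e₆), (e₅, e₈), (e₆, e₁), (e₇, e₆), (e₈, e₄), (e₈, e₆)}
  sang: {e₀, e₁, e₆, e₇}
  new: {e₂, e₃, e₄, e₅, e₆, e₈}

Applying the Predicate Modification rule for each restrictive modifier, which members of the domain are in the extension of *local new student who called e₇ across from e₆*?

⟦who called e₇⟧ = {x : ⟨x, e₇⟩ ∈ ⟦called⟧} = {e₀, e₁, e₃, e₅, e₈}
⟦across from e₆⟧ = {x : ⟨x, e₆⟩ ∈ ⟦across from⟧} = {e₀, e₂, e₃, e₅, e₇, e₈}
⟦student⟧ = {e₀, e₂, e₃, e₄, e₇, e₈}
… ∩ ⟦who called e₇⟧ = {e₀, e₂, e₃, e₄, e₇, e₈} ∩ {e₀, e₁, e₃, e₅, e₈} = {e₀, e₃, e₈}
… ∩ ⟦across from e₆⟧ = {e₀, e₃, e₈} ∩ {e₀, e₂, e₃, e₅, e₇, e₈} = {e₀, e₃, e₈}
… ∩ ⟦local⟧ = {e₀, e₃, e₈} ∩ {e₁, e₂, e₃, e₄, e₆, e₈} = {e₃, e₈}
… ∩ ⟦new⟧ = {e₃, e₈} ∩ {e₂, e₃, e₄, e₅, e₆, e₈} = {e₃, e₈}
So ⟦local new student who called e₇ across from e₆⟧ = {e₃, e₈}.

{e₃, e₈}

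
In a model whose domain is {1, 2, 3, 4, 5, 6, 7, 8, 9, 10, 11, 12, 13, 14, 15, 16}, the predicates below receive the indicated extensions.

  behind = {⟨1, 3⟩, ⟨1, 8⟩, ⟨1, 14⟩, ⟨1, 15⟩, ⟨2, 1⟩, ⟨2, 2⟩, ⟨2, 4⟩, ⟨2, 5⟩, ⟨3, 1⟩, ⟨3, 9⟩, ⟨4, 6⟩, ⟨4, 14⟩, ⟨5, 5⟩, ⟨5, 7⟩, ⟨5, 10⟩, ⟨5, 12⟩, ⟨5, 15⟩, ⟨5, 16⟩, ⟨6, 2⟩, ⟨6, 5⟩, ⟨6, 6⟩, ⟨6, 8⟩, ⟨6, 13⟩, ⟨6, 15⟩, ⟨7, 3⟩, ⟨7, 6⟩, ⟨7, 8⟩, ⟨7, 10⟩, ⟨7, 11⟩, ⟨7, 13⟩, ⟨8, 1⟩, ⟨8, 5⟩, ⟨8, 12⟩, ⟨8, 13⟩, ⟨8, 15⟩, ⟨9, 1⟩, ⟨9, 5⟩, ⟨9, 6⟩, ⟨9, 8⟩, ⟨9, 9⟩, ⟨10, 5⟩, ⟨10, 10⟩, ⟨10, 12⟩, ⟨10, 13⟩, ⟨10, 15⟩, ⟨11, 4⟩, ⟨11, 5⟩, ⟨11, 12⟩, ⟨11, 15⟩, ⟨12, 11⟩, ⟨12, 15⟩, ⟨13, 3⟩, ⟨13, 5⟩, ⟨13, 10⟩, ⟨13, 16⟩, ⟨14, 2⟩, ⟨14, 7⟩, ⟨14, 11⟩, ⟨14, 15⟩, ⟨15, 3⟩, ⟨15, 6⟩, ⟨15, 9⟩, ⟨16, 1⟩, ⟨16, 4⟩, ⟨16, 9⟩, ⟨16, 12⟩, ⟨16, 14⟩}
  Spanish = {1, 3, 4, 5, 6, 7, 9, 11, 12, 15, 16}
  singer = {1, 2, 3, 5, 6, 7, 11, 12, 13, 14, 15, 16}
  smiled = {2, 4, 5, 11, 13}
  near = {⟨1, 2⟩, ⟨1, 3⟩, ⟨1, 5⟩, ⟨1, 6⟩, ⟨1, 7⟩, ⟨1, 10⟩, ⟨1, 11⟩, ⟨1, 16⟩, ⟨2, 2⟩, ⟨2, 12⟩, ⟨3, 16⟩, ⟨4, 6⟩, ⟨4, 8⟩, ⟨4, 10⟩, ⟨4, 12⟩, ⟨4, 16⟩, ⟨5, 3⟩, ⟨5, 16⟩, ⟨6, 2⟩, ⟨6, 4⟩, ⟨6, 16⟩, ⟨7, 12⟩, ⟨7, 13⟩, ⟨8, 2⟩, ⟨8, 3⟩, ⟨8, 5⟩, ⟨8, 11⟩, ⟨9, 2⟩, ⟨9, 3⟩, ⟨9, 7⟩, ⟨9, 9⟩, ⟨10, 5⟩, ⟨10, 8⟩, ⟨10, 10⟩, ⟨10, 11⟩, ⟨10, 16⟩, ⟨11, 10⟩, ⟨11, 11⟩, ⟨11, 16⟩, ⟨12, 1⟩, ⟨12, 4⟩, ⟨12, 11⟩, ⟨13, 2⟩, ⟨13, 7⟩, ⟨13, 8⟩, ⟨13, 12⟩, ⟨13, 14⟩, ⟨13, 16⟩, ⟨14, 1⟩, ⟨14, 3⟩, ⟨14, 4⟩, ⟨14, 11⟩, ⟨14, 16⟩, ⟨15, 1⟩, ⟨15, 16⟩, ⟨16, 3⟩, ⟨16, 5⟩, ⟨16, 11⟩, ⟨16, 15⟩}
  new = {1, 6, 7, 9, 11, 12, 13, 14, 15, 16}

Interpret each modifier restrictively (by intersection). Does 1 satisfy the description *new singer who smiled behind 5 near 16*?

no

⟦who smiled⟧ = ⟦smiled⟧ = {2, 4, 5, 11, 13}
⟦behind 5⟧ = {x : ⟨x, 5⟩ ∈ ⟦behind⟧} = {2, 5, 6, 8, 9, 10, 11, 13}
⟦near 16⟧ = {x : ⟨x, 16⟩ ∈ ⟦near⟧} = {1, 3, 4, 5, 6, 10, 11, 13, 14, 15}
⟦singer⟧ = {1, 2, 3, 5, 6, 7, 11, 12, 13, 14, 15, 16}
… ∩ ⟦who smiled⟧ = {1, 2, 3, 5, 6, 7, 11, 12, 13, 14, 15, 16} ∩ {2, 4, 5, 11, 13} = {2, 5, 11, 13}
… ∩ ⟦behind 5⟧ = {2, 5, 11, 13} ∩ {2, 5, 6, 8, 9, 10, 11, 13} = {2, 5, 11, 13}
… ∩ ⟦near 16⟧ = {2, 5, 11, 13} ∩ {1, 3, 4, 5, 6, 10, 11, 13, 14, 15} = {5, 11, 13}
… ∩ ⟦new⟧ = {5, 11, 13} ∩ {1, 6, 7, 9, 11, 12, 13, 14, 15, 16} = {11, 13}
⟦new singer who smiled behind 5 near 16⟧ = {11, 13}; 1 ∉ this set.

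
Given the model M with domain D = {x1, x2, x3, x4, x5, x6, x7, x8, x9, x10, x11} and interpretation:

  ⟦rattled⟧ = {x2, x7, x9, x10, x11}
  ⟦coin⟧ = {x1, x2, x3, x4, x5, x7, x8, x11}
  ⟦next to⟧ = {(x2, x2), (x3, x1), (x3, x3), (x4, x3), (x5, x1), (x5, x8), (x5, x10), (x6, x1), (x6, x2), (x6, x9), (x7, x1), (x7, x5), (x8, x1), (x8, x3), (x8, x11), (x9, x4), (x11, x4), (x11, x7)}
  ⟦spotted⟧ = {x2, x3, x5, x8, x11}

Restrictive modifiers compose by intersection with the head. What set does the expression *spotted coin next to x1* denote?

⟦next to x1⟧ = {x : ⟨x, x1⟩ ∈ ⟦next to⟧} = {x3, x5, x6, x7, x8}
⟦coin⟧ = {x1, x2, x3, x4, x5, x7, x8, x11}
… ∩ ⟦next to x1⟧ = {x1, x2, x3, x4, x5, x7, x8, x11} ∩ {x3, x5, x6, x7, x8} = {x3, x5, x7, x8}
… ∩ ⟦spotted⟧ = {x3, x5, x7, x8} ∩ {x2, x3, x5, x8, x11} = {x3, x5, x8}
So ⟦spotted coin next to x1⟧ = {x3, x5, x8}.

{x3, x5, x8}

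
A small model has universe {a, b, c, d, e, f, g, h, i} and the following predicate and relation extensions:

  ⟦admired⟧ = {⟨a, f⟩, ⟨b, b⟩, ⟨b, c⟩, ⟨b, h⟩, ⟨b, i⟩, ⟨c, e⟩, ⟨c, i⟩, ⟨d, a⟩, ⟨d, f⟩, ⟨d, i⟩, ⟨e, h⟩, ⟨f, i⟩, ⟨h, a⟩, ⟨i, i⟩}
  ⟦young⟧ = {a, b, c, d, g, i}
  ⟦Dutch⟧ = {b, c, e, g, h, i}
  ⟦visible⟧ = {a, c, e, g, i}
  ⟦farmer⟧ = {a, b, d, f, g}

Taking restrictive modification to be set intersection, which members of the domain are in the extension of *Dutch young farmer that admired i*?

⟦that admired i⟧ = {x : ⟨x, i⟩ ∈ ⟦admired⟧} = {b, c, d, f, i}
⟦farmer⟧ = {a, b, d, f, g}
… ∩ ⟦that admired i⟧ = {a, b, d, f, g} ∩ {b, c, d, f, i} = {b, d, f}
… ∩ ⟦Dutch⟧ = {b, d, f} ∩ {b, c, e, g, h, i} = {b}
… ∩ ⟦young⟧ = {b} ∩ {a, b, c, d, g, i} = {b}
So ⟦Dutch young farmer that admired i⟧ = {b}.

{b}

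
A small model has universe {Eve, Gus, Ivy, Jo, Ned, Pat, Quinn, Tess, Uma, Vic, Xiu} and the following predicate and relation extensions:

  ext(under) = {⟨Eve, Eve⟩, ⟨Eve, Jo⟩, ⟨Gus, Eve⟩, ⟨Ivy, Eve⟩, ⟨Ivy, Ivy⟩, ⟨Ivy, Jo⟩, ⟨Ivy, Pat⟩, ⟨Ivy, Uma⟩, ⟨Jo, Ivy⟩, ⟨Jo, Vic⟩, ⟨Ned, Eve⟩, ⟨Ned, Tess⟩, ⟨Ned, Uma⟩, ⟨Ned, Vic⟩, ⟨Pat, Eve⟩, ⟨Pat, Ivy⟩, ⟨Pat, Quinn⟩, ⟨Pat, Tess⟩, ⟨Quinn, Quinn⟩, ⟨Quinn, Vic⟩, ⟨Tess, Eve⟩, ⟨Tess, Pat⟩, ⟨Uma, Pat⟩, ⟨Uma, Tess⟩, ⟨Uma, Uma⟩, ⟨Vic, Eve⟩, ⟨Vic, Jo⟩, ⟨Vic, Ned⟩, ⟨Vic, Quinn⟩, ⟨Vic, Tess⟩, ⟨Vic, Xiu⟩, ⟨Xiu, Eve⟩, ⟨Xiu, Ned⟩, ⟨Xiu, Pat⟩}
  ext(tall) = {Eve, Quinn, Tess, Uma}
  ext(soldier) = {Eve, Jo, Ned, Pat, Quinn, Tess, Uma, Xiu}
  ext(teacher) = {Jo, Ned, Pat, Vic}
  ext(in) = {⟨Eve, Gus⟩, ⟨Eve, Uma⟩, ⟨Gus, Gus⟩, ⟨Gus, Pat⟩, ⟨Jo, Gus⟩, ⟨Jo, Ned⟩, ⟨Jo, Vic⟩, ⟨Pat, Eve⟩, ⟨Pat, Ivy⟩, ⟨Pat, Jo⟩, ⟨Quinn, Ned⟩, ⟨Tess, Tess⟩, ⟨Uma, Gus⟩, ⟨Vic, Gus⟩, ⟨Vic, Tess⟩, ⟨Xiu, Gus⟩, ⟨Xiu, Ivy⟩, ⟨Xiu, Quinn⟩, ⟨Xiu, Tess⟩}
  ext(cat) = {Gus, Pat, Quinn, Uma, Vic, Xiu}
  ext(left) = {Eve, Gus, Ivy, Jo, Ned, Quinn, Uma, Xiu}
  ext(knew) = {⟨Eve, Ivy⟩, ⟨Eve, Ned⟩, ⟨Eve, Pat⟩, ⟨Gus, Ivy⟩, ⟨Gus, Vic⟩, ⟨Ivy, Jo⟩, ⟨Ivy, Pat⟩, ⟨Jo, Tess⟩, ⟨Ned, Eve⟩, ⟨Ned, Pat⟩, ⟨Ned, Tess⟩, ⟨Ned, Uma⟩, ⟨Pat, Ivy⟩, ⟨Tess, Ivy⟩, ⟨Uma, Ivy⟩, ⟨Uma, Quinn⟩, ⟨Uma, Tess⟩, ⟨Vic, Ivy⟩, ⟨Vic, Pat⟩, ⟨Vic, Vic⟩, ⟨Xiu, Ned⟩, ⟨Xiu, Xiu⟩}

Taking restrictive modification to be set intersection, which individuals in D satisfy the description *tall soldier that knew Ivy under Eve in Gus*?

{Eve}

⟦that knew Ivy⟧ = {x : ⟨x, Ivy⟩ ∈ ⟦knew⟧} = {Eve, Gus, Pat, Tess, Uma, Vic}
⟦under Eve⟧ = {x : ⟨x, Eve⟩ ∈ ⟦under⟧} = {Eve, Gus, Ivy, Ned, Pat, Tess, Vic, Xiu}
⟦in Gus⟧ = {x : ⟨x, Gus⟩ ∈ ⟦in⟧} = {Eve, Gus, Jo, Uma, Vic, Xiu}
⟦soldier⟧ = {Eve, Jo, Ned, Pat, Quinn, Tess, Uma, Xiu}
… ∩ ⟦that knew Ivy⟧ = {Eve, Jo, Ned, Pat, Quinn, Tess, Uma, Xiu} ∩ {Eve, Gus, Pat, Tess, Uma, Vic} = {Eve, Pat, Tess, Uma}
… ∩ ⟦under Eve⟧ = {Eve, Pat, Tess, Uma} ∩ {Eve, Gus, Ivy, Ned, Pat, Tess, Vic, Xiu} = {Eve, Pat, Tess}
… ∩ ⟦in Gus⟧ = {Eve, Pat, Tess} ∩ {Eve, Gus, Jo, Uma, Vic, Xiu} = {Eve}
… ∩ ⟦tall⟧ = {Eve} ∩ {Eve, Quinn, Tess, Uma} = {Eve}
So ⟦tall soldier that knew Ivy under Eve in Gus⟧ = {Eve}.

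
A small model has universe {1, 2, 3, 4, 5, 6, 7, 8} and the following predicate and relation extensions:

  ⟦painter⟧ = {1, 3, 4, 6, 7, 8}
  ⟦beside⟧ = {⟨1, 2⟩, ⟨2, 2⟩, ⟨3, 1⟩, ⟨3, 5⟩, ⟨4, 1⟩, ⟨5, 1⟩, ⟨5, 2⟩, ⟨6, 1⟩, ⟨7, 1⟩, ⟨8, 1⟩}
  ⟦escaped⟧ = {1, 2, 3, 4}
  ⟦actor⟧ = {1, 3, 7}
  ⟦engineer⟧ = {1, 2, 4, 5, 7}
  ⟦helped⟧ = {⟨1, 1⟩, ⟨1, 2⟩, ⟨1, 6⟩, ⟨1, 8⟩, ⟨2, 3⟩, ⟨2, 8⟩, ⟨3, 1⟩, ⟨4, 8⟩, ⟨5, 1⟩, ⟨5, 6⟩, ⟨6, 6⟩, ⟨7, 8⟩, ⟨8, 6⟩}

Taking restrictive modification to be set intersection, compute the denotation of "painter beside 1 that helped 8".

{4, 7}

⟦beside 1⟧ = {x : ⟨x, 1⟩ ∈ ⟦beside⟧} = {3, 4, 5, 6, 7, 8}
⟦that helped 8⟧ = {x : ⟨x, 8⟩ ∈ ⟦helped⟧} = {1, 2, 4, 7}
⟦painter⟧ = {1, 3, 4, 6, 7, 8}
… ∩ ⟦beside 1⟧ = {1, 3, 4, 6, 7, 8} ∩ {3, 4, 5, 6, 7, 8} = {3, 4, 6, 7, 8}
… ∩ ⟦that helped 8⟧ = {3, 4, 6, 7, 8} ∩ {1, 2, 4, 7} = {4, 7}
So ⟦painter beside 1 that helped 8⟧ = {4, 7}.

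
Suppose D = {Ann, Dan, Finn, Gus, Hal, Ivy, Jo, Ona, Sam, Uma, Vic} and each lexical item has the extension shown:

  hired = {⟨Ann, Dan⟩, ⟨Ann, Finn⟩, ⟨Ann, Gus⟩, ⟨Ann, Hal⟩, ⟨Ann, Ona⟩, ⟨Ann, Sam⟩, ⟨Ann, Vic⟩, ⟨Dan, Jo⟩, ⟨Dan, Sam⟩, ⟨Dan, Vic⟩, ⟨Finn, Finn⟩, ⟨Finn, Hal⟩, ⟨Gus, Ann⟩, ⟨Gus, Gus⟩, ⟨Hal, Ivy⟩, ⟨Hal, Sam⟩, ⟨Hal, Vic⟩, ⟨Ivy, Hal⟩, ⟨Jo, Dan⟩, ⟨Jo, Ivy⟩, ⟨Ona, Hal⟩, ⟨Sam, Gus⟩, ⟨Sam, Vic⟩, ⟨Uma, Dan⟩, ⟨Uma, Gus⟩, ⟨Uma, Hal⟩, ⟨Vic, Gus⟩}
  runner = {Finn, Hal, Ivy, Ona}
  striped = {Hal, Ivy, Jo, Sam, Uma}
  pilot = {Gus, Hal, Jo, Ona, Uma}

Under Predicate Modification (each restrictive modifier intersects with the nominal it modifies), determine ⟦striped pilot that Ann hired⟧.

{Hal}

⟦that Ann hired⟧ = {x : ⟨Ann, x⟩ ∈ ⟦hired⟧} = {Dan, Finn, Gus, Hal, Ona, Sam, Vic}
⟦pilot⟧ = {Gus, Hal, Jo, Ona, Uma}
… ∩ ⟦that Ann hired⟧ = {Gus, Hal, Jo, Ona, Uma} ∩ {Dan, Finn, Gus, Hal, Ona, Sam, Vic} = {Gus, Hal, Ona}
… ∩ ⟦striped⟧ = {Gus, Hal, Ona} ∩ {Hal, Ivy, Jo, Sam, Uma} = {Hal}
So ⟦striped pilot that Ann hired⟧ = {Hal}.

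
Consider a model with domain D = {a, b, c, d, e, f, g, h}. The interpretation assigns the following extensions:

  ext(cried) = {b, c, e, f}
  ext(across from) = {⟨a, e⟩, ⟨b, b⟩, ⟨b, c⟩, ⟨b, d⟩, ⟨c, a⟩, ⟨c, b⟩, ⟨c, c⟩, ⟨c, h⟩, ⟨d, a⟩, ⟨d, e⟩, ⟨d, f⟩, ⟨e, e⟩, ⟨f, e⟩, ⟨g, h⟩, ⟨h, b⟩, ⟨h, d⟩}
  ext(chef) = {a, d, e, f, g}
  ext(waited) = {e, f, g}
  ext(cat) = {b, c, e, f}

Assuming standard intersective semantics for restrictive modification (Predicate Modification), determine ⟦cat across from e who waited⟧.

⟦across from e⟧ = {x : ⟨x, e⟩ ∈ ⟦across from⟧} = {a, d, e, f}
⟦who waited⟧ = ⟦waited⟧ = {e, f, g}
⟦cat⟧ = {b, c, e, f}
… ∩ ⟦across from e⟧ = {b, c, e, f} ∩ {a, d, e, f} = {e, f}
… ∩ ⟦who waited⟧ = {e, f} ∩ {e, f, g} = {e, f}
So ⟦cat across from e who waited⟧ = {e, f}.

{e, f}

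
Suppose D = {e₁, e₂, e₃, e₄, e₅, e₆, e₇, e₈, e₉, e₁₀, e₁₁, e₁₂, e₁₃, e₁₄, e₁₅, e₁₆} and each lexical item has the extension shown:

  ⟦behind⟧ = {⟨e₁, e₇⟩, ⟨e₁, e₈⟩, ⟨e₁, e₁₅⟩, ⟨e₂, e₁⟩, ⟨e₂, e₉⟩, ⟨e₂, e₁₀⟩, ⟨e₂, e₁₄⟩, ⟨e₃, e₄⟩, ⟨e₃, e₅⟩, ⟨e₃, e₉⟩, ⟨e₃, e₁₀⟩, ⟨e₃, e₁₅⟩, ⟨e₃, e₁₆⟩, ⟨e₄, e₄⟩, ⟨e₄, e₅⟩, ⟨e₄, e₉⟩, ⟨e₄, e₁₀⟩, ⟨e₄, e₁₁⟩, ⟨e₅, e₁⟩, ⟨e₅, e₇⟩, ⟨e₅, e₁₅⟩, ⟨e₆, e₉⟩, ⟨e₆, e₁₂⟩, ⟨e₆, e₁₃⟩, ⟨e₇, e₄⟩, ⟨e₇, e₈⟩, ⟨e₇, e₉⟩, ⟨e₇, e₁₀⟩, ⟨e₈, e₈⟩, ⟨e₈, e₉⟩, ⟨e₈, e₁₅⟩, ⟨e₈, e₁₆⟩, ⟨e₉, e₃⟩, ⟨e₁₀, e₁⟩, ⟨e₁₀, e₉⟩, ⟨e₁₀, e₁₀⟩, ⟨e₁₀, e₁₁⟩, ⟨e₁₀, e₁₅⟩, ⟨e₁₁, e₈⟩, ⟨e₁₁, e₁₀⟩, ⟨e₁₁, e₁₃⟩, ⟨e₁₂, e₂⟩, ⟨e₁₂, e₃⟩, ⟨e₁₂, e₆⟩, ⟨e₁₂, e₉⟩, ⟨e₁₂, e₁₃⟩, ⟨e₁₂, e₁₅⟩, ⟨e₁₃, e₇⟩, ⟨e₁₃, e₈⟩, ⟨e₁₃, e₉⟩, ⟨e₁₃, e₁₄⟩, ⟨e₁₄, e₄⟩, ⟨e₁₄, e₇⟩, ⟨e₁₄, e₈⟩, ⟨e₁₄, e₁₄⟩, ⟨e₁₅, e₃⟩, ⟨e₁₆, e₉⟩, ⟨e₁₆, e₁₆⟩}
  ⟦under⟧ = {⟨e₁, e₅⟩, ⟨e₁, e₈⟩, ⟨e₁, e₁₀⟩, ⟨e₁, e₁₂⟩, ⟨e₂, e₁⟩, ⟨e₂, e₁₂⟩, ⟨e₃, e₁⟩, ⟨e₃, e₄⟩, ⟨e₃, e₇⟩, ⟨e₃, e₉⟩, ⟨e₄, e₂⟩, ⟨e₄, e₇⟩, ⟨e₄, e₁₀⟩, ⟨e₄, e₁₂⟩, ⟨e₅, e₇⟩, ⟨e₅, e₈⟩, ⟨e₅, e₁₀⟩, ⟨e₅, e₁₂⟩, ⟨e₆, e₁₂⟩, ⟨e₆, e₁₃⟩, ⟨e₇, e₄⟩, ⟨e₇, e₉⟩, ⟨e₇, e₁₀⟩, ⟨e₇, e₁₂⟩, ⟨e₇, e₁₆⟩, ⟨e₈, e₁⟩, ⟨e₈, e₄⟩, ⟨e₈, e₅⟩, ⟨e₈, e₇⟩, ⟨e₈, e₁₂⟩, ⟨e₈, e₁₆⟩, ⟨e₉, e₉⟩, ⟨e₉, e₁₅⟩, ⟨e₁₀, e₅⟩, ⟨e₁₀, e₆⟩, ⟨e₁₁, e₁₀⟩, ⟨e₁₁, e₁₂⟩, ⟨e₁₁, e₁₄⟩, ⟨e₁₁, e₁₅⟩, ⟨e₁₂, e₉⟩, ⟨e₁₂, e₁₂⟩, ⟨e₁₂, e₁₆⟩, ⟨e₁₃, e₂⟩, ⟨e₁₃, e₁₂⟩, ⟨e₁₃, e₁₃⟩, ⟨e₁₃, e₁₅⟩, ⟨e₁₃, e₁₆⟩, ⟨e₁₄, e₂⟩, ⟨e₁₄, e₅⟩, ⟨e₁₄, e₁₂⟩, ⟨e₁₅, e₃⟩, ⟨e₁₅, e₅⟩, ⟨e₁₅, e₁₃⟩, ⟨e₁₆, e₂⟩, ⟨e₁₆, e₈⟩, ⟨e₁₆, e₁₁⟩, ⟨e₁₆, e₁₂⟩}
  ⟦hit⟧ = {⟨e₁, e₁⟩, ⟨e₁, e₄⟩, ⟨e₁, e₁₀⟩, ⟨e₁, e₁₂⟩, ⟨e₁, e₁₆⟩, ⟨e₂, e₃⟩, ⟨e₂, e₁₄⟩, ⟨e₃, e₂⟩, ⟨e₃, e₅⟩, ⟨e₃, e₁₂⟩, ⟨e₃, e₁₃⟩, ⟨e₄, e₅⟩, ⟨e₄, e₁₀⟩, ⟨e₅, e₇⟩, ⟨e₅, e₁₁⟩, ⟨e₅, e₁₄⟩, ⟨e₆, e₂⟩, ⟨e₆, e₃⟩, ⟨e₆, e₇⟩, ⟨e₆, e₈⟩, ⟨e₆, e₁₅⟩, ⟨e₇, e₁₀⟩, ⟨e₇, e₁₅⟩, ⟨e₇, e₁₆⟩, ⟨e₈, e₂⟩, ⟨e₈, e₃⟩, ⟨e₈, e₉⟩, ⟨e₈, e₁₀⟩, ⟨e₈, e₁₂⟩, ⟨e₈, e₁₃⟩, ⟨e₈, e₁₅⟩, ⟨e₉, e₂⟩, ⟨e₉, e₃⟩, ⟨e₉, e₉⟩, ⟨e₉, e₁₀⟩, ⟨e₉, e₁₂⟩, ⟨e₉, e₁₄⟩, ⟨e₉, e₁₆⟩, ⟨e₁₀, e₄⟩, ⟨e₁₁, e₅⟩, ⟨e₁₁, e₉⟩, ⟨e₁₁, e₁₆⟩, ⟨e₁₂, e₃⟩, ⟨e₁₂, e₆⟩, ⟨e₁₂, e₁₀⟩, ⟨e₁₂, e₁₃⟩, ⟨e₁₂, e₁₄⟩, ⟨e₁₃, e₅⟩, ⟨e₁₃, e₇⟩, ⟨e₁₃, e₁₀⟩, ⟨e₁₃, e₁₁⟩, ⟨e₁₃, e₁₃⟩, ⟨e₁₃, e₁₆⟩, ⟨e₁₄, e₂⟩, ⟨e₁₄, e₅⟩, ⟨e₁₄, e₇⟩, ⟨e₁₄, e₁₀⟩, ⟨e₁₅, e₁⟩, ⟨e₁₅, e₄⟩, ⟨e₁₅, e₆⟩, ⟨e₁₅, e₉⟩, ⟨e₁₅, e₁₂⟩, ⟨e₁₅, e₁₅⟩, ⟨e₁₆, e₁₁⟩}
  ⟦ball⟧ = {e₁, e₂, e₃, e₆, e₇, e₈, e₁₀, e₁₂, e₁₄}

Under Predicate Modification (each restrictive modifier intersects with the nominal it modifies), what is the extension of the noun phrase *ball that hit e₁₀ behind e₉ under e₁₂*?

{e₇, e₈, e₁₂}

⟦that hit e₁₀⟧ = {x : ⟨x, e₁₀⟩ ∈ ⟦hit⟧} = {e₁, e₄, e₇, e₈, e₉, e₁₂, e₁₃, e₁₄}
⟦behind e₉⟧ = {x : ⟨x, e₉⟩ ∈ ⟦behind⟧} = {e₂, e₃, e₄, e₆, e₇, e₈, e₁₀, e₁₂, e₁₃, e₁₆}
⟦under e₁₂⟧ = {x : ⟨x, e₁₂⟩ ∈ ⟦under⟧} = {e₁, e₂, e₄, e₅, e₆, e₇, e₈, e₁₁, e₁₂, e₁₃, e₁₄, e₁₆}
⟦ball⟧ = {e₁, e₂, e₃, e₆, e₇, e₈, e₁₀, e₁₂, e₁₄}
… ∩ ⟦that hit e₁₀⟧ = {e₁, e₂, e₃, e₆, e₇, e₈, e₁₀, e₁₂, e₁₄} ∩ {e₁, e₄, e₇, e₈, e₉, e₁₂, e₁₃, e₁₄} = {e₁, e₇, e₈, e₁₂, e₁₄}
… ∩ ⟦behind e₉⟧ = {e₁, e₇, e₈, e₁₂, e₁₄} ∩ {e₂, e₃, e₄, e₆, e₇, e₈, e₁₀, e₁₂, e₁₃, e₁₆} = {e₇, e₈, e₁₂}
… ∩ ⟦under e₁₂⟧ = {e₇, e₈, e₁₂} ∩ {e₁, e₂, e₄, e₅, e₆, e₇, e₈, e₁₁, e₁₂, e₁₃, e₁₄, e₁₆} = {e₇, e₈, e₁₂}
So ⟦ball that hit e₁₀ behind e₉ under e₁₂⟧ = {e₇, e₈, e₁₂}.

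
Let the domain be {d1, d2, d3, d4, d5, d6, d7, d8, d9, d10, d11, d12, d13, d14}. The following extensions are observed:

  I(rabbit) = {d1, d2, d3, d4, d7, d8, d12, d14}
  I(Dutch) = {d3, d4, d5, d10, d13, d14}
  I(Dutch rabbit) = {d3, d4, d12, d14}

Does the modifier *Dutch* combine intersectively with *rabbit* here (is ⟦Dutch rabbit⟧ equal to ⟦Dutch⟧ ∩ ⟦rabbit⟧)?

no

⟦Dutch⟧ ∩ ⟦rabbit⟧ = {d3, d4, d5, d10, d13, d14} ∩ {d1, d2, d3, d4, d7, d8, d12, d14} = {d3, d4, d14}
Observed ⟦Dutch rabbit⟧ = {d3, d4, d12, d14}.
These differ, so the modifier is not intersective in this model.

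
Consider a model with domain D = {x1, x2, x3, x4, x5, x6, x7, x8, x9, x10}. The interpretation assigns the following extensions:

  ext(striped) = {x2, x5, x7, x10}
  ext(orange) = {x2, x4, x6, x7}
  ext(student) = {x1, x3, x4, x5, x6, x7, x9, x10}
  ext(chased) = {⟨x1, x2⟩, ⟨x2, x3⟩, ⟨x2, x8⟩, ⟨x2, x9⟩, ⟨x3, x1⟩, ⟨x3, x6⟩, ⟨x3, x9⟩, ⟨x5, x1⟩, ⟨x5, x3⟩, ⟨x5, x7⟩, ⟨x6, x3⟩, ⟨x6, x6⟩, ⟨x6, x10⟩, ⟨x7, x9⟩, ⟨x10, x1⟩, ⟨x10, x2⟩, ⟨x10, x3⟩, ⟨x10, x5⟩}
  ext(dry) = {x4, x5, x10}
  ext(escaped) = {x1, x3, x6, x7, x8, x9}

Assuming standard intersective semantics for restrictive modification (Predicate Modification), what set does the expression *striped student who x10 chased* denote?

⟦who x10 chased⟧ = {x : ⟨x10, x⟩ ∈ ⟦chased⟧} = {x1, x2, x3, x5}
⟦student⟧ = {x1, x3, x4, x5, x6, x7, x9, x10}
… ∩ ⟦who x10 chased⟧ = {x1, x3, x4, x5, x6, x7, x9, x10} ∩ {x1, x2, x3, x5} = {x1, x3, x5}
… ∩ ⟦striped⟧ = {x1, x3, x5} ∩ {x2, x5, x7, x10} = {x5}
So ⟦striped student who x10 chased⟧ = {x5}.

{x5}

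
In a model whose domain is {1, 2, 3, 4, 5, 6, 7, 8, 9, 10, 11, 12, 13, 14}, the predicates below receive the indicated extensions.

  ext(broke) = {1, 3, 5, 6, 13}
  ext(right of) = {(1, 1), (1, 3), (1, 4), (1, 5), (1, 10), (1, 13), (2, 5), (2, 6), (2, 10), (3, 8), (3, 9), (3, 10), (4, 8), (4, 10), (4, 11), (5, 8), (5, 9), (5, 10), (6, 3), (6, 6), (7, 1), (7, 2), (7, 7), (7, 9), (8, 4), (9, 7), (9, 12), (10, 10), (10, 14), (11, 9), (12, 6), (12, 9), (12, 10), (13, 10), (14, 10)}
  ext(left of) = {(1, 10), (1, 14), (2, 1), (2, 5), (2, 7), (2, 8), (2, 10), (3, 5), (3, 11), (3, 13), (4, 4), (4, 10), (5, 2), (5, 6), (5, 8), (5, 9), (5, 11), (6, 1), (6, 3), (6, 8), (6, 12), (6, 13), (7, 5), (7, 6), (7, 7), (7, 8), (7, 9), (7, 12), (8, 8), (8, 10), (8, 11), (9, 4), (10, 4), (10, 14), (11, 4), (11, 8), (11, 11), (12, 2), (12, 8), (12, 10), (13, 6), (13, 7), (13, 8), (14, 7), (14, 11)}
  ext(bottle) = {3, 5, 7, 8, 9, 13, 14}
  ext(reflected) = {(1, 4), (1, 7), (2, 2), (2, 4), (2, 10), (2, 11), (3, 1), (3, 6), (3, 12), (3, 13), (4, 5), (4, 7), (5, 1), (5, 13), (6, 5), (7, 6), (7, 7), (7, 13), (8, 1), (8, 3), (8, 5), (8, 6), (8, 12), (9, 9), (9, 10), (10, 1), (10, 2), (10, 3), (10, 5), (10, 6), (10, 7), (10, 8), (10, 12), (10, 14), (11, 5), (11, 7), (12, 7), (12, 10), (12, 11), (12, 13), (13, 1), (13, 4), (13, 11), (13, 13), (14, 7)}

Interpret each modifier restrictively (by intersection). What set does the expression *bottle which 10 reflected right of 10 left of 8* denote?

⟦which 10 reflected⟧ = {x : ⟨10, x⟩ ∈ ⟦reflected⟧} = {1, 2, 3, 5, 6, 7, 8, 12, 14}
⟦right of 10⟧ = {x : ⟨x, 10⟩ ∈ ⟦right of⟧} = {1, 2, 3, 4, 5, 10, 12, 13, 14}
⟦left of 8⟧ = {x : ⟨x, 8⟩ ∈ ⟦left of⟧} = {2, 5, 6, 7, 8, 11, 12, 13}
⟦bottle⟧ = {3, 5, 7, 8, 9, 13, 14}
… ∩ ⟦which 10 reflected⟧ = {3, 5, 7, 8, 9, 13, 14} ∩ {1, 2, 3, 5, 6, 7, 8, 12, 14} = {3, 5, 7, 8, 14}
… ∩ ⟦right of 10⟧ = {3, 5, 7, 8, 14} ∩ {1, 2, 3, 4, 5, 10, 12, 13, 14} = {3, 5, 14}
… ∩ ⟦left of 8⟧ = {3, 5, 14} ∩ {2, 5, 6, 7, 8, 11, 12, 13} = {5}
So ⟦bottle which 10 reflected right of 10 left of 8⟧ = {5}.

{5}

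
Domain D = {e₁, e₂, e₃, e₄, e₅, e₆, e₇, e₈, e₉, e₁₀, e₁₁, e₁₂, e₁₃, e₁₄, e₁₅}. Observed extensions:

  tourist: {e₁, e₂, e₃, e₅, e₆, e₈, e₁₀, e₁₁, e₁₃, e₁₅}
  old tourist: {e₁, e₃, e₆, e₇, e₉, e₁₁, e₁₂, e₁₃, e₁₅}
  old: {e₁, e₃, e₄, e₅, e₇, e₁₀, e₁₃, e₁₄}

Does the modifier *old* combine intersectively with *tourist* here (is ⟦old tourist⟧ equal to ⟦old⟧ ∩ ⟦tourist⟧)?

⟦old⟧ ∩ ⟦tourist⟧ = {e₁, e₃, e₄, e₅, e₇, e₁₀, e₁₃, e₁₄} ∩ {e₁, e₂, e₃, e₅, e₆, e₈, e₁₀, e₁₁, e₁₃, e₁₅} = {e₁, e₃, e₅, e₁₀, e₁₃}
Observed ⟦old tourist⟧ = {e₁, e₃, e₆, e₇, e₉, e₁₁, e₁₂, e₁₃, e₁₅}.
These differ, so the modifier is not intersective in this model.

no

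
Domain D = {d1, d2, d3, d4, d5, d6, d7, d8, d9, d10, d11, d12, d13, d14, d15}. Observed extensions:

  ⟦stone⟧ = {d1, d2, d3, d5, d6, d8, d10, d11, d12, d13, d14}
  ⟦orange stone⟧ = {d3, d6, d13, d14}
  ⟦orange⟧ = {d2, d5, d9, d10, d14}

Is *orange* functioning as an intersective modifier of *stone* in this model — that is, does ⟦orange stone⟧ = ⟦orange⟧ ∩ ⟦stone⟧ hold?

⟦orange⟧ ∩ ⟦stone⟧ = {d2, d5, d9, d10, d14} ∩ {d1, d2, d3, d5, d6, d8, d10, d11, d12, d13, d14} = {d2, d5, d10, d14}
Observed ⟦orange stone⟧ = {d3, d6, d13, d14}.
These differ, so the modifier is not intersective in this model.

no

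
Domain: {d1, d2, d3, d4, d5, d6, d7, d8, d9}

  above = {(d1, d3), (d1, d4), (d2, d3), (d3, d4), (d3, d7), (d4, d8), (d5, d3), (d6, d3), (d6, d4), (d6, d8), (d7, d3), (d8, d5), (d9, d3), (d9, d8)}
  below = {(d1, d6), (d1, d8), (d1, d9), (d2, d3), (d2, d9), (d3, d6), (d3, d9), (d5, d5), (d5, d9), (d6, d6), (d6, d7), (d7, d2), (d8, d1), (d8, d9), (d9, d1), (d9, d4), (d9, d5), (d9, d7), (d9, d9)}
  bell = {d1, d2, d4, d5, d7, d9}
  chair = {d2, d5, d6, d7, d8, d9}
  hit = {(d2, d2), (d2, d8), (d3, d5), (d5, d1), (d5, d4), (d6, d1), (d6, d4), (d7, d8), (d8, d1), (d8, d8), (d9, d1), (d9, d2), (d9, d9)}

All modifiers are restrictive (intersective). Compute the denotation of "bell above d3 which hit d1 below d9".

⟦above d3⟧ = {x : ⟨x, d3⟩ ∈ ⟦above⟧} = {d1, d2, d5, d6, d7, d9}
⟦which hit d1⟧ = {x : ⟨x, d1⟩ ∈ ⟦hit⟧} = {d5, d6, d8, d9}
⟦below d9⟧ = {x : ⟨x, d9⟩ ∈ ⟦below⟧} = {d1, d2, d3, d5, d8, d9}
⟦bell⟧ = {d1, d2, d4, d5, d7, d9}
… ∩ ⟦above d3⟧ = {d1, d2, d4, d5, d7, d9} ∩ {d1, d2, d5, d6, d7, d9} = {d1, d2, d5, d7, d9}
… ∩ ⟦which hit d1⟧ = {d1, d2, d5, d7, d9} ∩ {d5, d6, d8, d9} = {d5, d9}
… ∩ ⟦below d9⟧ = {d5, d9} ∩ {d1, d2, d3, d5, d8, d9} = {d5, d9}
So ⟦bell above d3 which hit d1 below d9⟧ = {d5, d9}.

{d5, d9}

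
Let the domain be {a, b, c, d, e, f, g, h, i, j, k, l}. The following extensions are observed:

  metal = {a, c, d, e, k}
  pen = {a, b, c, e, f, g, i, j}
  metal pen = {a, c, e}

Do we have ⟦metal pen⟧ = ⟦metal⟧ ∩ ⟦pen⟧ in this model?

yes

⟦metal⟧ ∩ ⟦pen⟧ = {a, c, d, e, k} ∩ {a, b, c, e, f, g, i, j} = {a, c, e}
Observed ⟦metal pen⟧ = {a, c, e}.
These coincide, so the modifier is intersective here.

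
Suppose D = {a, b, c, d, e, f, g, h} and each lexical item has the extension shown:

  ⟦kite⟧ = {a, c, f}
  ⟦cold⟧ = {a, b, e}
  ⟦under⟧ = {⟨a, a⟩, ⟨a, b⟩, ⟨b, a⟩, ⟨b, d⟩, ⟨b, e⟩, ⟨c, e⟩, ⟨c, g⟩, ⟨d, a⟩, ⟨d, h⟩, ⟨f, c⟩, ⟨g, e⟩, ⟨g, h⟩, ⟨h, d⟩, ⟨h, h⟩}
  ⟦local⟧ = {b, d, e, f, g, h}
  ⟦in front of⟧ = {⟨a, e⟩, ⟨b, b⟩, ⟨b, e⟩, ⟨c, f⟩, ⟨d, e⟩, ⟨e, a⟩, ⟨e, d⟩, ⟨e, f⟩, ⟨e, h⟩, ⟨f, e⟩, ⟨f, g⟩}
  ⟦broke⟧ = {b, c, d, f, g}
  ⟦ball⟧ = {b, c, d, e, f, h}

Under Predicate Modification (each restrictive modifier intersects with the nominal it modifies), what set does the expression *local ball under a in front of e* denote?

{b, d}

⟦under a⟧ = {x : ⟨x, a⟩ ∈ ⟦under⟧} = {a, b, d}
⟦in front of e⟧ = {x : ⟨x, e⟩ ∈ ⟦in front of⟧} = {a, b, d, f}
⟦ball⟧ = {b, c, d, e, f, h}
… ∩ ⟦under a⟧ = {b, c, d, e, f, h} ∩ {a, b, d} = {b, d}
… ∩ ⟦in front of e⟧ = {b, d} ∩ {a, b, d, f} = {b, d}
… ∩ ⟦local⟧ = {b, d} ∩ {b, d, e, f, g, h} = {b, d}
So ⟦local ball under a in front of e⟧ = {b, d}.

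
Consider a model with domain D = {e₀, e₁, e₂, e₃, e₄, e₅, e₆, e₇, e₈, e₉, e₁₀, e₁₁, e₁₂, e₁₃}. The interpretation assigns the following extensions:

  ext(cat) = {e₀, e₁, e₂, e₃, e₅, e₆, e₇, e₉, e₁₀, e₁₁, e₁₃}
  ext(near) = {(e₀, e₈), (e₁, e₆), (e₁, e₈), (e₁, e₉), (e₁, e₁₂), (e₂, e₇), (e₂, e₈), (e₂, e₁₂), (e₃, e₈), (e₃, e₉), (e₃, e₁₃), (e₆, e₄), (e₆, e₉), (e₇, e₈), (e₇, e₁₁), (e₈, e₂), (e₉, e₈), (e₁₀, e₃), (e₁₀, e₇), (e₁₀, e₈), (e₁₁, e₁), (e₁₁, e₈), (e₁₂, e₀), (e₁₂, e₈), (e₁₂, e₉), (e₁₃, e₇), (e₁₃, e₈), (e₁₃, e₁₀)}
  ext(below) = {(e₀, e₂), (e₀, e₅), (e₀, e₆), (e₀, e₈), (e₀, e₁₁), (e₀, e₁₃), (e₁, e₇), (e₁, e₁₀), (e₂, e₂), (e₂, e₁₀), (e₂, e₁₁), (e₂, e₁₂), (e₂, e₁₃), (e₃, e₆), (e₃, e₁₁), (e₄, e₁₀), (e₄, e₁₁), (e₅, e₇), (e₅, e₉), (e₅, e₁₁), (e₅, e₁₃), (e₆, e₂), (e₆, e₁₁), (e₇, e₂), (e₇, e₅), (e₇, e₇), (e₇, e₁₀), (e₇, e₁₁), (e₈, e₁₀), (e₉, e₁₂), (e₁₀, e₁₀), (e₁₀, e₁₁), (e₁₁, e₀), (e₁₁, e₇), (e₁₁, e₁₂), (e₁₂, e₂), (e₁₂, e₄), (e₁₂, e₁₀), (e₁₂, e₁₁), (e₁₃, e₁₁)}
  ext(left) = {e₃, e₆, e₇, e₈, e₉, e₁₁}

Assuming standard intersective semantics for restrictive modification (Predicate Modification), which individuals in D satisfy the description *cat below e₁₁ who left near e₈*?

{e₃, e₇}

⟦below e₁₁⟧ = {x : ⟨x, e₁₁⟩ ∈ ⟦below⟧} = {e₀, e₂, e₃, e₄, e₅, e₆, e₇, e₁₀, e₁₂, e₁₃}
⟦who left⟧ = ⟦left⟧ = {e₃, e₆, e₇, e₈, e₉, e₁₁}
⟦near e₈⟧ = {x : ⟨x, e₈⟩ ∈ ⟦near⟧} = {e₀, e₁, e₂, e₃, e₇, e₉, e₁₀, e₁₁, e₁₂, e₁₃}
⟦cat⟧ = {e₀, e₁, e₂, e₃, e₅, e₆, e₇, e₉, e₁₀, e₁₁, e₁₃}
… ∩ ⟦below e₁₁⟧ = {e₀, e₁, e₂, e₃, e₅, e₆, e₇, e₉, e₁₀, e₁₁, e₁₃} ∩ {e₀, e₂, e₃, e₄, e₅, e₆, e₇, e₁₀, e₁₂, e₁₃} = {e₀, e₂, e₃, e₅, e₆, e₇, e₁₀, e₁₃}
… ∩ ⟦who left⟧ = {e₀, e₂, e₃, e₅, e₆, e₇, e₁₀, e₁₃} ∩ {e₃, e₆, e₇, e₈, e₉, e₁₁} = {e₃, e₆, e₇}
… ∩ ⟦near e₈⟧ = {e₃, e₆, e₇} ∩ {e₀, e₁, e₂, e₃, e₇, e₉, e₁₀, e₁₁, e₁₂, e₁₃} = {e₃, e₇}
So ⟦cat below e₁₁ who left near e₈⟧ = {e₃, e₇}.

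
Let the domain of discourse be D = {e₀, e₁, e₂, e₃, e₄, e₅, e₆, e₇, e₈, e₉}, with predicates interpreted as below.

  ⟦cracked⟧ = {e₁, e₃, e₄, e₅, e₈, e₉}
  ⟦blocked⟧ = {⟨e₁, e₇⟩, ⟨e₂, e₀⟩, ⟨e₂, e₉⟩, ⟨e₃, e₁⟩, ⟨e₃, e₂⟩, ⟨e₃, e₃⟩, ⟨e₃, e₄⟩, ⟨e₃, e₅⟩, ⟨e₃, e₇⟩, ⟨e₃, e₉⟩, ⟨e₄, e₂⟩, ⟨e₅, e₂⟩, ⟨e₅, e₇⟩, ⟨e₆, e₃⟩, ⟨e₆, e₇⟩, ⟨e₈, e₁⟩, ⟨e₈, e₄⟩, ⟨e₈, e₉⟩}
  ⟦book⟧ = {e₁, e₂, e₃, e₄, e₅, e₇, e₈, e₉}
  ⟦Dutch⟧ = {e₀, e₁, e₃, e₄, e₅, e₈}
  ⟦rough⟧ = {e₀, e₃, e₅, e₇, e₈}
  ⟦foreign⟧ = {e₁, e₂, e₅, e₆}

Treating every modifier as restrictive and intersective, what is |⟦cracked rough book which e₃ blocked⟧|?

⟦which e₃ blocked⟧ = {x : ⟨e₃, x⟩ ∈ ⟦blocked⟧} = {e₁, e₂, e₃, e₄, e₅, e₇, e₉}
⟦book⟧ = {e₁, e₂, e₃, e₄, e₅, e₇, e₈, e₉}
… ∩ ⟦which e₃ blocked⟧ = {e₁, e₂, e₃, e₄, e₅, e₇, e₈, e₉} ∩ {e₁, e₂, e₃, e₄, e₅, e₇, e₉} = {e₁, e₂, e₃, e₄, e₅, e₇, e₉}
… ∩ ⟦cracked⟧ = {e₁, e₂, e₃, e₄, e₅, e₇, e₉} ∩ {e₁, e₃, e₄, e₅, e₈, e₉} = {e₁, e₃, e₄, e₅, e₉}
… ∩ ⟦rough⟧ = {e₁, e₃, e₄, e₅, e₉} ∩ {e₀, e₃, e₅, e₇, e₈} = {e₃, e₅}
⟦cracked rough book which e₃ blocked⟧ = {e₃, e₅}, so the cardinality is 2.

2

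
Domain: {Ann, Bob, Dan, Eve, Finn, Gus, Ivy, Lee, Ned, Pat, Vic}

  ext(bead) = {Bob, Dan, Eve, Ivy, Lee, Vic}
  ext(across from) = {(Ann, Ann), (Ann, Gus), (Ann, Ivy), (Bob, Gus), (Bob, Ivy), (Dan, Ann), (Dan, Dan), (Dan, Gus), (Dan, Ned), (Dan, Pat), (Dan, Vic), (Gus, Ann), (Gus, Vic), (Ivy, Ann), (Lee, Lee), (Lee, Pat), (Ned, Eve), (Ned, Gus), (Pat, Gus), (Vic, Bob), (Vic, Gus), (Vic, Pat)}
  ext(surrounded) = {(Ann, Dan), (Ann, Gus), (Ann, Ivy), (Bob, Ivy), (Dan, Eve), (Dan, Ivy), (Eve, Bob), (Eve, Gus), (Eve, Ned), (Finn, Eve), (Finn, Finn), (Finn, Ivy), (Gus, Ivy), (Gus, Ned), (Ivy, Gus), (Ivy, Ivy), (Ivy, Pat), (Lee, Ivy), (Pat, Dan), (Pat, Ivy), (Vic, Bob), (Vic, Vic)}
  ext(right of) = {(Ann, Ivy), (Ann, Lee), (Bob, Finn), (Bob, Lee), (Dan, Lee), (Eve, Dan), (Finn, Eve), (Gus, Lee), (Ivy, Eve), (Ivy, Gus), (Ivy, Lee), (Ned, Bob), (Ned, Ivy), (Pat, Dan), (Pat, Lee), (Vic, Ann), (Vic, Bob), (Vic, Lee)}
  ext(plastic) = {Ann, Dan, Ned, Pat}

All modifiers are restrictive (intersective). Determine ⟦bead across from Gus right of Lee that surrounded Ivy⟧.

⟦across from Gus⟧ = {x : ⟨x, Gus⟩ ∈ ⟦across from⟧} = {Ann, Bob, Dan, Ned, Pat, Vic}
⟦right of Lee⟧ = {x : ⟨x, Lee⟩ ∈ ⟦right of⟧} = {Ann, Bob, Dan, Gus, Ivy, Pat, Vic}
⟦that surrounded Ivy⟧ = {x : ⟨x, Ivy⟩ ∈ ⟦surrounded⟧} = {Ann, Bob, Dan, Finn, Gus, Ivy, Lee, Pat}
⟦bead⟧ = {Bob, Dan, Eve, Ivy, Lee, Vic}
… ∩ ⟦across from Gus⟧ = {Bob, Dan, Eve, Ivy, Lee, Vic} ∩ {Ann, Bob, Dan, Ned, Pat, Vic} = {Bob, Dan, Vic}
… ∩ ⟦right of Lee⟧ = {Bob, Dan, Vic} ∩ {Ann, Bob, Dan, Gus, Ivy, Pat, Vic} = {Bob, Dan, Vic}
… ∩ ⟦that surrounded Ivy⟧ = {Bob, Dan, Vic} ∩ {Ann, Bob, Dan, Finn, Gus, Ivy, Lee, Pat} = {Bob, Dan}
So ⟦bead across from Gus right of Lee that surrounded Ivy⟧ = {Bob, Dan}.

{Bob, Dan}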